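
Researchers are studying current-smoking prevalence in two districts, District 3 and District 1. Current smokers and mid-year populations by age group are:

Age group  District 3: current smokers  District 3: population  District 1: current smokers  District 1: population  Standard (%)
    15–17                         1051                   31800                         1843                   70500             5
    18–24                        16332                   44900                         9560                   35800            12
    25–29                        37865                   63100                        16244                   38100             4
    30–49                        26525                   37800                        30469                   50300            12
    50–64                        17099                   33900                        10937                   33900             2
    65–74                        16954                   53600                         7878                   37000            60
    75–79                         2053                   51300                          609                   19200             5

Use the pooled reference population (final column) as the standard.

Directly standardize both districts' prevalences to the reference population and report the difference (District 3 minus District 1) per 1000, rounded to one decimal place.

96.5

Age-specific rates per 1000 for District 3: 33.050, 363.742, 600.079, 701.720, 504.395, 316.306, 40.019.
For District 1: 26.142, 267.039, 426.352, 605.746, 322.625, 212.919, 31.719.
Standard weights: 0.05, 0.12, 0.04, 0.12, 0.02, 0.60, 0.05.
District 3: 0.0500×33.050 + 0.1200×363.742 + 0.0400×600.079 + 0.1200×701.720 + 0.0200×504.395 + 0.6000×316.306 + 0.0500×40.019 = 355.3835 per 1000.
District 1: 0.0500×26.142 + 0.1200×267.039 + 0.0400×426.352 + 0.1200×605.746 + 0.0200×322.625 + 0.6000×212.919 + 0.0500×31.719 = 258.8851 per 1000.
Difference = 355.3835 − 258.8851 = 96.4984.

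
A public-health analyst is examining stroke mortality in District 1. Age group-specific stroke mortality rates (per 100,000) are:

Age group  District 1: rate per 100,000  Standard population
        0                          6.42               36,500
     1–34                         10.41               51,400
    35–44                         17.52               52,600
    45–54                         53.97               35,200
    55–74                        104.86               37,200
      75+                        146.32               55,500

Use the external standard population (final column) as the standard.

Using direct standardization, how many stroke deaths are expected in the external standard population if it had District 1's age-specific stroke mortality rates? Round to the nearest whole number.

Expected stroke deaths = Σ (standard pop × age-specific rate ÷ 100,000)
= 36,500×6.42/100,000 + 51,400×10.41/100,000 + 52,600×17.52/100,000 + 35,200×53.97/100,000 + 37,200×104.86/100,000 + 55,500×146.32/100,000
= 2.34 + 5.35 + 9.22 + 19.00 + 39.01 + 81.21 = 156.12.

156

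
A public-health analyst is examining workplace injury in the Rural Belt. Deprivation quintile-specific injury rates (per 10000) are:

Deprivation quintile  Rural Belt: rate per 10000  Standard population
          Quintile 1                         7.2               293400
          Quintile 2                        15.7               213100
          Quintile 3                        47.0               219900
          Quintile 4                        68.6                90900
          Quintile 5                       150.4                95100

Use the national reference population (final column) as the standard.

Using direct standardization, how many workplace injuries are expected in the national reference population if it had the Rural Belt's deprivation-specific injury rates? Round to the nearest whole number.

3633

Expected workplace injuries = Σ (standard pop × deprivation-specific rate ÷ 10000)
= 293400×7.2/10000 + 213100×15.7/10000 + 219900×47.0/10000 + 90900×68.6/10000 + 95100×150.4/10000
= 211.25 + 334.57 + 1033.53 + 623.57 + 1430.30 = 3633.22.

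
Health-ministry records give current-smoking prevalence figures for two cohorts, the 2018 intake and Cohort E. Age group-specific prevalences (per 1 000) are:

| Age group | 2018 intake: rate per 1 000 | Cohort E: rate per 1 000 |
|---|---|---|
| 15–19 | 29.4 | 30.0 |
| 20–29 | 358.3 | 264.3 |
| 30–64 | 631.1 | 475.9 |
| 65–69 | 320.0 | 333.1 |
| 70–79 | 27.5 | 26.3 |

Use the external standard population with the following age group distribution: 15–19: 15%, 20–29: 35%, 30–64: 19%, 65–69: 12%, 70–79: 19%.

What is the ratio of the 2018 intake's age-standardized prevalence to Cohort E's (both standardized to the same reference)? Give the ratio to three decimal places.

Standard weights: 0.15, 0.35, 0.19, 0.12, 0.19.
The 2018 intake: 0.1500×29.4 + 0.3500×358.3 + 0.1900×631.1 + 0.1200×320.0 + 0.1900×27.5 = 293.3490 per 1 000.
Cohort E: 0.1500×30.0 + 0.3500×264.3 + 0.1900×475.9 + 0.1200×333.1 + 0.1900×26.3 = 232.3950 per 1 000.
Ratio = 293.3490 ÷ 232.3950 = 1.26229.

1.262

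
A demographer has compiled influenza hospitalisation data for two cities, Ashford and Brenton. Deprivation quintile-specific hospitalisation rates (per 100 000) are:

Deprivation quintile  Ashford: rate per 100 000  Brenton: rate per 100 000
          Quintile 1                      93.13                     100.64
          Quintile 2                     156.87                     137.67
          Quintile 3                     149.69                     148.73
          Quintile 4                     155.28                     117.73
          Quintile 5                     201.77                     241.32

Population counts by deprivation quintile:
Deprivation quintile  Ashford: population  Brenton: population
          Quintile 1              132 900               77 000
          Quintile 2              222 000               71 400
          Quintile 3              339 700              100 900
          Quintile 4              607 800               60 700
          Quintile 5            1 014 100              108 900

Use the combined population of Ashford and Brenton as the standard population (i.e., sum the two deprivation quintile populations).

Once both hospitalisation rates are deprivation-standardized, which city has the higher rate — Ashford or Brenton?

Brenton

Combined standard total = 2 735 400; weights = 0.0767, 0.1073, 0.1611, 0.2444, 0.4105.
Ashford: 0.0767×93.13 + 0.1073×156.87 + 0.1611×149.69 + 0.2444×155.28 + 0.4105×201.77 = 168.8672 per 100 000.
Brenton: 0.0767×100.64 + 0.1073×137.67 + 0.1611×148.73 + 0.2444×117.73 + 0.4105×241.32 = 174.2897 per 100 000.
The crude rates (171.40 vs 157.58) would put Ashford higher, but that reflects its deprivation composition; once standardized to a common deprivation structure, Brenton has the higher underlying rate.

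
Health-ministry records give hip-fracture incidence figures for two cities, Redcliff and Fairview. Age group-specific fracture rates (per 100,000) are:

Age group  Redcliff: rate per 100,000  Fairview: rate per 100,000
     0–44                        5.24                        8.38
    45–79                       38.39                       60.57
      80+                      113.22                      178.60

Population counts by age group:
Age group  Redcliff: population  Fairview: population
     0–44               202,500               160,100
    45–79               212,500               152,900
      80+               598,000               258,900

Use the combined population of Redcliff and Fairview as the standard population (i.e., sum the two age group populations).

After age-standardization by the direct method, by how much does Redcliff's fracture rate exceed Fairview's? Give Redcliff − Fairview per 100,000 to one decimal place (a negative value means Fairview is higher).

-41.2

Combined standard total = 1,584,900; weights = 0.2288, 0.2306, 0.5407.
Redcliff: 0.2288×5.24 + 0.2306×38.39 + 0.5407×113.22 = 71.2638 per 100,000.
Fairview: 0.2288×8.38 + 0.2306×60.57 + 0.5407×178.60 = 112.4444 per 100,000.
Difference = 71.2638 − 112.4444 = -41.1807.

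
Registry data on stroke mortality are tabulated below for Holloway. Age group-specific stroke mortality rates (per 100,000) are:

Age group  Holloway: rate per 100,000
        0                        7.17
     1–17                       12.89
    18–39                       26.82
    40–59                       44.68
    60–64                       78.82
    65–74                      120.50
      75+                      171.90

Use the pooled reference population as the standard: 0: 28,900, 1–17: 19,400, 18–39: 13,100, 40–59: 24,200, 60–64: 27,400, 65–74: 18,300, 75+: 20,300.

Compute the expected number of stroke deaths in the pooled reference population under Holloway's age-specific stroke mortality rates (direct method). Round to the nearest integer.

Expected stroke deaths = Σ (standard pop × age-specific rate ÷ 100,000)
= 28,900×7.17/100,000 + 19,400×12.89/100,000 + 13,100×26.82/100,000 + 24,200×44.68/100,000 + 27,400×78.82/100,000 + 18,300×120.50/100,000 + 20,300×171.90/100,000
= 2.07 + 2.50 + 3.51 + 10.81 + 21.60 + 22.05 + 34.90 = 97.44.

97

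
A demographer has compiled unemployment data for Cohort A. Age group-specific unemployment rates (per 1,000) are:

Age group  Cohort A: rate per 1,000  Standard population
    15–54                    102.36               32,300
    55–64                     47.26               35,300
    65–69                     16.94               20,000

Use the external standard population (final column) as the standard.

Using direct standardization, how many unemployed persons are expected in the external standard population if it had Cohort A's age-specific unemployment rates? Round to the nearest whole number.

5313

Expected unemployed persons = Σ (standard pop × age-specific rate ÷ 1,000)
= 32,300×102.36/1,000 + 35,300×47.26/1,000 + 20,000×16.94/1,000
= 3306.23 + 1668.28 + 338.80 = 5313.31.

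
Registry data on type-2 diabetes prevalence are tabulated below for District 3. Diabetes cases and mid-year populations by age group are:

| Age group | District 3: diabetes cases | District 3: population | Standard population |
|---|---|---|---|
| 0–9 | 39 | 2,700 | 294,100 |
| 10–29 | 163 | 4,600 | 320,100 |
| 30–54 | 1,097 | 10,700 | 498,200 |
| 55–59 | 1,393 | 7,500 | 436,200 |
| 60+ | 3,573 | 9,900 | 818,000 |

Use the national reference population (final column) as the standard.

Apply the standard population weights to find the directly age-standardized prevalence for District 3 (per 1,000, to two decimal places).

Age-specific rates per 1,000 for District 3: 14.444, 35.435, 102.523, 185.733, 360.909.
Standard total = 2,366,600; weights = 0.1243, 0.1353, 0.2105, 0.1843, 0.3456.
Standardized rate: 0.1243×14.444 + 0.1353×35.435 + 0.2105×102.523 + 0.1843×185.733 + 0.3456×360.909 = 187.1497 per 1,000.

187.15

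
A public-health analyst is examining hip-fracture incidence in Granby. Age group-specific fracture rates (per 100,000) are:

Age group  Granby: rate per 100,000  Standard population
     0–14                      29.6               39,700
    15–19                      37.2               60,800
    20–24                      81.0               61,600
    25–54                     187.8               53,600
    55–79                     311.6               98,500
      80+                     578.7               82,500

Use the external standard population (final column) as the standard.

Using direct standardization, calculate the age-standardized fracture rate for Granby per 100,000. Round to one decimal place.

Standard total = 396,700; weights = 0.1001, 0.1533, 0.1553, 0.1351, 0.2483, 0.2080.
Standardized rate: 0.1001×29.6 + 0.1533×37.2 + 0.1553×81.0 + 0.1351×187.8 + 0.2483×311.6 + 0.2080×578.7 = 244.3355 per 100,000.

244.3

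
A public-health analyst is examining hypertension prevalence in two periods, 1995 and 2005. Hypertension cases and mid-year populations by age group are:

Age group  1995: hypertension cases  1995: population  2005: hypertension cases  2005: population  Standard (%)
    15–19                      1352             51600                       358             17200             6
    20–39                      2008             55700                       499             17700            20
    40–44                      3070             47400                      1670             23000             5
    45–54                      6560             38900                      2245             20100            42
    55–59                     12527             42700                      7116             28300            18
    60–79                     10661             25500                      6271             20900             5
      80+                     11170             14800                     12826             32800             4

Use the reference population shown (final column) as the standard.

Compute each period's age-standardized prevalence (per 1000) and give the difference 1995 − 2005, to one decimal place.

53.4

Age-specific rates per 1000 for 1995: 26.202, 36.050, 64.768, 168.638, 293.372, 418.078, 754.730.
For 2005: 20.814, 28.192, 72.609, 111.692, 251.449, 300.048, 391.037.
Standard weights: 0.06, 0.20, 0.05, 0.42, 0.18, 0.05, 0.04.
1995: 0.0600×26.202 + 0.2000×36.050 + 0.0500×64.768 + 0.4200×168.638 + 0.1800×293.372 + 0.0500×418.078 + 0.0400×754.730 = 186.7484 per 1000.
2005: 0.0600×20.814 + 0.2000×28.192 + 0.0500×72.609 + 0.4200×111.692 + 0.1800×251.449 + 0.0500×300.048 + 0.0400×391.037 = 133.3328 per 1000.
Difference = 186.7484 − 133.3328 = 53.4157.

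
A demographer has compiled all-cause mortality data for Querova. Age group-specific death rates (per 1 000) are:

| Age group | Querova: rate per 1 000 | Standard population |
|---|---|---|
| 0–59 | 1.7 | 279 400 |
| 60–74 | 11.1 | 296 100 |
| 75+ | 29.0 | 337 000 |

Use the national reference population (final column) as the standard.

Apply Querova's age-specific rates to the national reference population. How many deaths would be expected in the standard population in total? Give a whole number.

13535

Expected deaths = Σ (standard pop × age-specific rate ÷ 1 000)
= 279 400×1.7/1 000 + 296 100×11.1/1 000 + 337 000×29.0/1 000
= 474.98 + 3286.71 + 9773.00 = 13534.69.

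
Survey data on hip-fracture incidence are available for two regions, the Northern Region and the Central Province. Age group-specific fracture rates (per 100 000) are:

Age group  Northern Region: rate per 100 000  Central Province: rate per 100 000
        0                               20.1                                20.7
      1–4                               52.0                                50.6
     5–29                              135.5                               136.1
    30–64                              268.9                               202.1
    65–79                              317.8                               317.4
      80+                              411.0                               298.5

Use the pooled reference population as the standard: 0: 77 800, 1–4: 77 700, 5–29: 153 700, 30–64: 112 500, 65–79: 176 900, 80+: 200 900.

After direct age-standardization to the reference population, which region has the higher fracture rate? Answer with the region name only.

Northern Region

Standard total = 799 500; weights = 0.0973, 0.0972, 0.1922, 0.1407, 0.2213, 0.2513.
The Northern Region: 0.0973×20.1 + 0.0972×52.0 + 0.1922×135.5 + 0.1407×268.9 + 0.2213×317.8 + 0.2513×411.0 = 244.4909 per 100 000.
The Central Province: 0.0973×20.7 + 0.0972×50.6 + 0.1922×136.1 + 0.1407×202.1 + 0.2213×317.4 + 0.2513×298.5 = 206.7712 per 100 000.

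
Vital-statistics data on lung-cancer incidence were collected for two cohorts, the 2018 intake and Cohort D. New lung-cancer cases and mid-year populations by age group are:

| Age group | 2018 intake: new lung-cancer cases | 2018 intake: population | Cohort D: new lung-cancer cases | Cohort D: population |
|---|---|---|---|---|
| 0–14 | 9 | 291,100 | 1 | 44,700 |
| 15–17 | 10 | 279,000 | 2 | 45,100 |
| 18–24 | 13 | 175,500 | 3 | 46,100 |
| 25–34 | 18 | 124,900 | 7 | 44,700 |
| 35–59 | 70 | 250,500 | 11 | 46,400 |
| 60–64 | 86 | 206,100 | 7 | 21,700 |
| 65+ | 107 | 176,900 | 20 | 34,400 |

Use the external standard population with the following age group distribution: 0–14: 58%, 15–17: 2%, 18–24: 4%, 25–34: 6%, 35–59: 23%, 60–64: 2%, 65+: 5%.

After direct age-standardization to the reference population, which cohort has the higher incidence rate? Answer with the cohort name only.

Age-specific rates per 100,000 for the 2018 intake: 3.09, 3.58, 7.41, 14.41, 27.94, 41.73, 60.49.
For Cohort D: 2.24, 4.43, 6.51, 15.66, 23.71, 32.26, 58.14.
Standard weights: 0.58, 0.02, 0.04, 0.06, 0.23, 0.02, 0.05.
The 2018 intake: 0.5800×3.09 + 0.0200×3.58 + 0.0400×7.41 + 0.0600×14.41 + 0.2300×27.94 + 0.0200×41.73 + 0.0500×60.49 = 13.3119 per 100,000.
Cohort D: 0.5800×2.24 + 0.0200×4.43 + 0.0400×6.51 + 0.0600×15.66 + 0.2300×23.71 + 0.0200×32.26 + 0.0500×58.14 = 11.5909 per 100,000.

2018 intake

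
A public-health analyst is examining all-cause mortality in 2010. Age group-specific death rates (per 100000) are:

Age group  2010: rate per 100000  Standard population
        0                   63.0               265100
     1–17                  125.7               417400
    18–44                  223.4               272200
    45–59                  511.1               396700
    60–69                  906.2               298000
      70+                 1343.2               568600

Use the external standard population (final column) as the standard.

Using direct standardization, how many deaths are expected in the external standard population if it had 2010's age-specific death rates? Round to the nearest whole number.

Expected deaths = Σ (standard pop × age-specific rate ÷ 100000)
= 265100×63.0/100000 + 417400×125.7/100000 + 272200×223.4/100000 + 396700×511.1/100000 + 298000×906.2/100000 + 568600×1343.2/100000
= 167.01 + 524.67 + 608.09 + 2027.53 + 2700.48 + 7637.44 = 13665.22.

13665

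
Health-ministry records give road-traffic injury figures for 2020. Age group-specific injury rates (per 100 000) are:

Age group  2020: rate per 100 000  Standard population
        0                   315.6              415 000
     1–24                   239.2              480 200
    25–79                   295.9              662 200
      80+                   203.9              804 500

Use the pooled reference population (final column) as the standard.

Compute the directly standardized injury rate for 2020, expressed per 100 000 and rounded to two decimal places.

Standard total = 2 361 900; weights = 0.1757, 0.2033, 0.2804, 0.3406.
Standardized rate: 0.1757×315.6 + 0.2033×239.2 + 0.2804×295.9 + 0.3406×203.9 = 256.4970 per 100 000.

256.50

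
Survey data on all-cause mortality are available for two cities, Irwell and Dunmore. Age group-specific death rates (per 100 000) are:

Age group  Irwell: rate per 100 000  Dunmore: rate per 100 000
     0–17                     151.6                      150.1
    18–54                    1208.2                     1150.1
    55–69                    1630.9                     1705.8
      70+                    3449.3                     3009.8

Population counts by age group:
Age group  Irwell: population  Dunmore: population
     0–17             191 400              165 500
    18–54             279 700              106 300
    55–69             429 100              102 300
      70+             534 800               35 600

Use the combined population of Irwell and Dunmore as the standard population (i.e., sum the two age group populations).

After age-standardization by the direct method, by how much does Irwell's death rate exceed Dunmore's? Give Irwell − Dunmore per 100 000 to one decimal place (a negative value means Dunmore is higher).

126.8

Combined standard total = 1 844 700; weights = 0.1935, 0.2092, 0.2881, 0.3092.
Irwell: 0.1935×151.6 + 0.2092×1208.2 + 0.2881×1630.9 + 0.3092×3449.3 = 1818.5137 per 100 000.
Dunmore: 0.1935×150.1 + 0.2092×1150.1 + 0.2881×1705.8 + 0.3092×3009.8 = 1691.7446 per 100 000.
Difference = 1818.5137 − 1691.7446 = 126.7691.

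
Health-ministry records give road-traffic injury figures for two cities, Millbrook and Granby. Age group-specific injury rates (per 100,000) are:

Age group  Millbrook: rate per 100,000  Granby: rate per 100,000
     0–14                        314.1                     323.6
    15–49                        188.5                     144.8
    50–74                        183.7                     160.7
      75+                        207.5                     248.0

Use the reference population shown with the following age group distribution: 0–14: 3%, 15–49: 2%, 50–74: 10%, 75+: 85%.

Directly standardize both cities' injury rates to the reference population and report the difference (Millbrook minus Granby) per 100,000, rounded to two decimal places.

-31.54

Standard weights: 0.03, 0.02, 0.10, 0.85.
Millbrook: 0.0300×314.1 + 0.0200×188.5 + 0.1000×183.7 + 0.8500×207.5 = 207.9380 per 100,000.
Granby: 0.0300×323.6 + 0.0200×144.8 + 0.1000×160.7 + 0.8500×248.0 = 239.4740 per 100,000.
Difference = 207.9380 − 239.4740 = -31.5360.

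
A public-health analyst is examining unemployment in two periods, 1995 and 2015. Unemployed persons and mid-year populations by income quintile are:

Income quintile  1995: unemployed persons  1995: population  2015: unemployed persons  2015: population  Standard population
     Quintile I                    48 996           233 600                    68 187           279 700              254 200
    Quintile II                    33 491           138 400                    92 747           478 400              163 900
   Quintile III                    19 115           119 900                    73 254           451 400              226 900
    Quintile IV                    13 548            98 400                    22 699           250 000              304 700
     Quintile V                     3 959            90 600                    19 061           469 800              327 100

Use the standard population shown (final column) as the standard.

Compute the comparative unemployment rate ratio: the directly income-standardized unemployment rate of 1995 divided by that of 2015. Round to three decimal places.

Income-specific rates per 1 000 for 1995: 209.743, 241.987, 159.425, 137.683, 43.698.
For 2015: 243.786, 193.869, 162.282, 90.796, 40.573.
Standard total = 1 276 800; weights = 0.1991, 0.1284, 0.1777, 0.2386, 0.2562.
1995: 0.1991×209.743 + 0.1284×241.987 + 0.1777×159.425 + 0.2386×137.683 + 0.2562×43.698 = 145.2046 per 1 000.
2015: 0.1991×243.786 + 0.1284×193.869 + 0.1777×162.282 + 0.2386×90.796 + 0.2562×40.573 = 134.3234 per 1 000.
Ratio = 145.2046 ÷ 134.3234 = 1.08101.

1.081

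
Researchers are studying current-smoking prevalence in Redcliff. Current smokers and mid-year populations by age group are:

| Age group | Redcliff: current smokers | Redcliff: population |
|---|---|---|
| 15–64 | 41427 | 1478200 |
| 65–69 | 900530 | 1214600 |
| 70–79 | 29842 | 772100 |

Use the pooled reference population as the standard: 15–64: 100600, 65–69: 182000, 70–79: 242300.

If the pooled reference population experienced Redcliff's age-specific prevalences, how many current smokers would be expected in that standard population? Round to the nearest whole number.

Age-specific rates per 1000 for Redcliff: 28.025, 741.421, 38.650.
Expected current smokers = Σ (standard pop × age-specific rate ÷ 1000)
= 100600×28.025/1000 + 182000×741.421/1000 + 242300×38.650/1000
= 2819.35 + 134938.63 + 9365.00 = 147122.98.

147123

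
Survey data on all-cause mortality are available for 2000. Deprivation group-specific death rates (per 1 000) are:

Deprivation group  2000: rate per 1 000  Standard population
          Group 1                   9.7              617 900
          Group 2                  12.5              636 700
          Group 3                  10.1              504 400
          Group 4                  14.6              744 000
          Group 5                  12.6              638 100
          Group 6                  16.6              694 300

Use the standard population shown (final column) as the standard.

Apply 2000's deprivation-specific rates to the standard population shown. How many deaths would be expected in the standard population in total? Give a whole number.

Expected deaths = Σ (standard pop × deprivation-specific rate ÷ 1 000)
= 617 900×9.7/1 000 + 636 700×12.5/1 000 + 504 400×10.1/1 000 + 744 000×14.6/1 000 + 638 100×12.6/1 000 + 694 300×16.6/1 000
= 5993.63 + 7958.75 + 5094.44 + 10862.40 + 8040.06 + 11525.38 = 49474.66.

49475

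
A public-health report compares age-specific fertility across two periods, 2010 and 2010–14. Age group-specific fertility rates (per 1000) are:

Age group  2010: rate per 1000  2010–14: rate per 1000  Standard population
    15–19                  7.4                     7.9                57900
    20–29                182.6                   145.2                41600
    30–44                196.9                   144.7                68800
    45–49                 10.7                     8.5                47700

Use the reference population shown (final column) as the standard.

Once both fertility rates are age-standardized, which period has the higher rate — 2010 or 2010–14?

Standard total = 216000; weights = 0.2681, 0.1926, 0.3185, 0.2208.
2010: 0.2681×7.4 + 0.1926×182.6 + 0.3185×196.9 + 0.2208×10.7 = 102.2302 per 1000.
2010–14: 0.2681×7.9 + 0.1926×145.2 + 0.3185×144.7 + 0.2208×8.5 = 78.0488 per 1000.

2010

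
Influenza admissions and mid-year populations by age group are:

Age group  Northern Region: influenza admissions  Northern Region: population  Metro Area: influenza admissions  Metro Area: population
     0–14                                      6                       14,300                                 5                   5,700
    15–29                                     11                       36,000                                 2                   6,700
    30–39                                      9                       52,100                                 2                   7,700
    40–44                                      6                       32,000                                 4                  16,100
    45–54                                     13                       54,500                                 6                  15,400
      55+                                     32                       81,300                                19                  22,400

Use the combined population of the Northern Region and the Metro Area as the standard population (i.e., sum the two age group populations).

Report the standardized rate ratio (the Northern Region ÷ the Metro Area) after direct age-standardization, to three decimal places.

0.568

Age-specific rates per 100,000 for the Northern Region: 41.96, 30.56, 17.27, 18.75, 23.85, 39.36.
For the Metro Area: 87.72, 29.85, 25.97, 24.84, 38.96, 84.82.
Combined standard total = 344,200; weights = 0.0581, 0.1241, 0.1737, 0.1397, 0.2031, 0.3013.
The Northern Region: 0.0581×41.96 + 0.1241×30.56 + 0.1737×17.27 + 0.1397×18.75 + 0.2031×23.85 + 0.3013×39.36 = 28.5525 per 100,000.
The Metro Area: 0.0581×87.72 + 0.1241×29.85 + 0.1737×25.97 + 0.1397×24.84 + 0.2031×38.96 + 0.3013×84.82 = 50.2517 per 100,000.
Ratio = 28.5525 ÷ 50.2517 = 0.56819.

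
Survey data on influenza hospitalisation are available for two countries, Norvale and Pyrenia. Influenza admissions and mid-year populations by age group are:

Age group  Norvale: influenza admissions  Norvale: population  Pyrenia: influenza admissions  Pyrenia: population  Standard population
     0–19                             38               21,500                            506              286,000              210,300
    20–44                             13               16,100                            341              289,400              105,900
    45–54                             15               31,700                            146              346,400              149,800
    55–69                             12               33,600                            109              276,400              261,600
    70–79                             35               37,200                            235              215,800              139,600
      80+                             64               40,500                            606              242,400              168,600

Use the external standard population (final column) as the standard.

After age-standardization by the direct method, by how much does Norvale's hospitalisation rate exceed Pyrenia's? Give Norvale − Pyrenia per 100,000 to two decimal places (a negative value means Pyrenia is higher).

Age-specific rates per 100,000 for Norvale: 176.74, 80.75, 47.32, 35.71, 94.09, 158.02.
For Pyrenia: 176.92, 117.83, 42.15, 39.44, 108.90, 250.00.
Standard total = 1,035,800; weights = 0.2030, 0.1022, 0.1446, 0.2526, 0.1348, 0.1628.
Norvale: 0.2030×176.74 + 0.1022×80.75 + 0.1446×47.32 + 0.2526×35.71 + 0.1348×94.09 + 0.1628×158.02 = 98.4059 per 100,000.
Pyrenia: 0.2030×176.92 + 0.1022×117.83 + 0.1446×42.15 + 0.2526×39.44 + 0.1348×108.90 + 0.1628×250.00 = 119.3930 per 100,000.
Difference = 98.4059 − 119.3930 = -20.9871.

-20.99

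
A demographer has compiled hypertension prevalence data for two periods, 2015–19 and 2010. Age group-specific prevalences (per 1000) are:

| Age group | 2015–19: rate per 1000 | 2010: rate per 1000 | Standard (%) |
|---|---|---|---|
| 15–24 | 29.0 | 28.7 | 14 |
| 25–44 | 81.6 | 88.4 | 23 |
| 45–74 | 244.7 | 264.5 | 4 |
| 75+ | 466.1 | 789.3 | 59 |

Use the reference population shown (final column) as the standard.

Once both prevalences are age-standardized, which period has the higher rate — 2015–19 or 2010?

Standard weights: 0.14, 0.23, 0.04, 0.59.
2015–19: 0.1400×29.0 + 0.2300×81.6 + 0.0400×244.7 + 0.5900×466.1 = 307.6150 per 1000.
2010: 0.1400×28.7 + 0.2300×88.4 + 0.0400×264.5 + 0.5900×789.3 = 500.6170 per 1000.

2010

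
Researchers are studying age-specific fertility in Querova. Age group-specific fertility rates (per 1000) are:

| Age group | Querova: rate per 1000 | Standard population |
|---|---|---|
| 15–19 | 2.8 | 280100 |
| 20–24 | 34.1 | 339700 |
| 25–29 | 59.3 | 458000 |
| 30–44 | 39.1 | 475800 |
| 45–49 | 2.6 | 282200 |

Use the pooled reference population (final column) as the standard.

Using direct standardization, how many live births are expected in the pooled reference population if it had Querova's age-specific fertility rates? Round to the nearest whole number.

Expected live births = Σ (standard pop × age-specific rate ÷ 1000)
= 280100×2.8/1000 + 339700×34.1/1000 + 458000×59.3/1000 + 475800×39.1/1000 + 282200×2.6/1000
= 784.28 + 11583.77 + 27159.40 + 18603.78 + 733.72 = 58864.95.

58865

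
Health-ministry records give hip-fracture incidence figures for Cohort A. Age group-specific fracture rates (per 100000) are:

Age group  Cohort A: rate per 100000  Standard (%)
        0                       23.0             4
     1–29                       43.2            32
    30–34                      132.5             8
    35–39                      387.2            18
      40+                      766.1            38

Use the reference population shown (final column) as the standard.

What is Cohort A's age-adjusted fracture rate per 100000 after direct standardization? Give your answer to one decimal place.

Standard weights: 0.04, 0.32, 0.08, 0.18, 0.38.
Standardized rate: 0.0400×23.0 + 0.3200×43.2 + 0.0800×132.5 + 0.1800×387.2 + 0.3800×766.1 = 386.1580 per 100000.

386.2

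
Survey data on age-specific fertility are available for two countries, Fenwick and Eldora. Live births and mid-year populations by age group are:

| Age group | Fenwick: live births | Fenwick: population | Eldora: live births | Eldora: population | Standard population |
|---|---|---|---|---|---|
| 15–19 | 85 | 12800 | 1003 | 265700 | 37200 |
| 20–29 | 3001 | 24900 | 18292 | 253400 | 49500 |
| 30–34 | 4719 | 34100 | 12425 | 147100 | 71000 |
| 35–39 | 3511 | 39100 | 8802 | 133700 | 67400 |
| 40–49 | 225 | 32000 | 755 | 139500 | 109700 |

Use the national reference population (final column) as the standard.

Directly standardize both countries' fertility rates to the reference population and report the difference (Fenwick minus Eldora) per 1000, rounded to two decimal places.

Age-specific rates per 1000 for Fenwick: 6.641, 120.522, 138.387, 89.795, 7.031.
For Eldora: 3.775, 72.186, 84.466, 65.834, 5.412.
Standard total = 334800; weights = 0.1111, 0.1478, 0.2121, 0.2013, 0.3277.
Fenwick: 0.1111×6.641 + 0.1478×120.522 + 0.2121×138.387 + 0.2013×89.795 + 0.3277×7.031 = 68.2852 per 1000.
Eldora: 0.1111×3.775 + 0.1478×72.186 + 0.2121×84.466 + 0.2013×65.834 + 0.3277×5.412 = 44.0313 per 1000.
Difference = 68.2852 − 44.0313 = 24.2539.

24.25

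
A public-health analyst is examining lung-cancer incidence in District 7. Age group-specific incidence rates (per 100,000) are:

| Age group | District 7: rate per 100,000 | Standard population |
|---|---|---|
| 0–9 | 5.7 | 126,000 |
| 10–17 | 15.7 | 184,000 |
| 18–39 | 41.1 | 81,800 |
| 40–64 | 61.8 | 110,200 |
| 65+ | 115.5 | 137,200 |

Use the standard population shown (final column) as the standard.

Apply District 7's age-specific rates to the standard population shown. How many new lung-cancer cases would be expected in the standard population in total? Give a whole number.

296

Expected new lung-cancer cases = Σ (standard pop × age-specific rate ÷ 100,000)
= 126,000×5.7/100,000 + 184,000×15.7/100,000 + 81,800×41.1/100,000 + 110,200×61.8/100,000 + 137,200×115.5/100,000
= 7.18 + 28.89 + 33.62 + 68.10 + 158.47 = 296.26.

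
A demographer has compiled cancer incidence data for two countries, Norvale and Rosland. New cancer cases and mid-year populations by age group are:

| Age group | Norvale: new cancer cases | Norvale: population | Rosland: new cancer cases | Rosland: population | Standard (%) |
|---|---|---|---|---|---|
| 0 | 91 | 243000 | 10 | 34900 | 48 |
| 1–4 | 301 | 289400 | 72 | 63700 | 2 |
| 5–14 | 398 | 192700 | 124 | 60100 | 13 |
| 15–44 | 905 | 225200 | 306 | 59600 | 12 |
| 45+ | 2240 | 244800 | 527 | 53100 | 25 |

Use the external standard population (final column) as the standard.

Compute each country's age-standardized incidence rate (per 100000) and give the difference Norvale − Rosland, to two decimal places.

Age-specific rates per 100000 for Norvale: 37.45, 104.01, 206.54, 401.87, 915.03.
For Rosland: 28.65, 113.03, 206.32, 513.42, 992.47.
Standard weights: 0.48, 0.02, 0.13, 0.12, 0.25.
Norvale: 0.4800×37.45 + 0.0200×104.01 + 0.1300×206.54 + 0.1200×401.87 + 0.2500×915.03 = 323.8875 per 100000.
Rosland: 0.4800×28.65 + 0.0200×113.03 + 0.1300×206.32 + 0.1200×513.42 + 0.2500×992.47 = 352.5636 per 100000.
Difference = 323.8875 − 352.5636 = -28.6762.

-28.68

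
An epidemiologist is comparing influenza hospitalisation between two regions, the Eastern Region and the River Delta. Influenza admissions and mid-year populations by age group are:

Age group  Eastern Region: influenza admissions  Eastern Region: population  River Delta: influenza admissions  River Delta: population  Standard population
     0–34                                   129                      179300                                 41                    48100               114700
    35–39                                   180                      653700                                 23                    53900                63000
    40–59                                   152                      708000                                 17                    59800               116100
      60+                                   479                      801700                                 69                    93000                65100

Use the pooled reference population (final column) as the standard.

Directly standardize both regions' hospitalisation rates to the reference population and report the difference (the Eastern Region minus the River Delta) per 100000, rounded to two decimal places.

-11.78

Age-specific rates per 100000 for the Eastern Region: 71.95, 27.54, 21.47, 59.75.
For the River Delta: 85.24, 42.67, 28.43, 74.19.
Standard total = 358900; weights = 0.3196, 0.1755, 0.3235, 0.1814.
The Eastern Region: 0.3196×71.95 + 0.1755×27.54 + 0.3235×21.47 + 0.1814×59.75 = 45.6092 per 100000.
The River Delta: 0.3196×85.24 + 0.1755×42.67 + 0.3235×28.43 + 0.1814×74.19 = 57.3857 per 100000.
Difference = 45.6092 − 57.3857 = -11.7765.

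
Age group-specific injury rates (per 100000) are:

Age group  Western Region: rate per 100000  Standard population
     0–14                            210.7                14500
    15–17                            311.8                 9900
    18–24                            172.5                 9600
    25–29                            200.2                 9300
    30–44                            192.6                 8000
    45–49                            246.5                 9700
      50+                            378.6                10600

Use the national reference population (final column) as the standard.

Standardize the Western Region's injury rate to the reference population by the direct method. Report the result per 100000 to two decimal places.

245.88

Standard total = 71600; weights = 0.2025, 0.1383, 0.1341, 0.1299, 0.1117, 0.1355, 0.1480.
Standardized rate: 0.2025×210.7 + 0.1383×311.8 + 0.1341×172.5 + 0.1299×200.2 + 0.1117×192.6 + 0.1355×246.5 + 0.1480×378.6 = 245.8777 per 100000.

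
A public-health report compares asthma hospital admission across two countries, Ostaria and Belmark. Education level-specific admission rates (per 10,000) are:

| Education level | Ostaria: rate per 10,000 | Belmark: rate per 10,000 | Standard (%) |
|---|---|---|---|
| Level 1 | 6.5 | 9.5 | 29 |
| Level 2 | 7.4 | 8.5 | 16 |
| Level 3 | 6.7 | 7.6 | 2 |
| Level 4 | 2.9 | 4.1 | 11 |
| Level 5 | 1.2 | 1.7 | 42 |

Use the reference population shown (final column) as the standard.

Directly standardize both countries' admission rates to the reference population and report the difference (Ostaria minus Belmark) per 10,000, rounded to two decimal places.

Standard weights: 0.29, 0.16, 0.02, 0.11, 0.42.
Ostaria: 0.2900×6.5 + 0.1600×7.4 + 0.0200×6.7 + 0.1100×2.9 + 0.4200×1.2 = 4.0260 per 10,000.
Belmark: 0.2900×9.5 + 0.1600×8.5 + 0.0200×7.6 + 0.1100×4.1 + 0.4200×1.7 = 5.4320 per 10,000.
Difference = 4.0260 − 5.4320 = -1.4060.

-1.41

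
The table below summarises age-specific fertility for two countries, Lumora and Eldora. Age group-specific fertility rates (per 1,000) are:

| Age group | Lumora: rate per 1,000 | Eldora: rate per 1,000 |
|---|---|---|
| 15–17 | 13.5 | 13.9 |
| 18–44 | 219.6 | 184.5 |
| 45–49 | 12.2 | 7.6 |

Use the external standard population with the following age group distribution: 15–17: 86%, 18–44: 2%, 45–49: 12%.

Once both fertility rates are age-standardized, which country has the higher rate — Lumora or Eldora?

Standard weights: 0.86, 0.02, 0.12.
Lumora: 0.8600×13.5 + 0.0200×219.6 + 0.1200×12.2 = 17.4660 per 1,000.
Eldora: 0.8600×13.9 + 0.0200×184.5 + 0.1200×7.6 = 16.5560 per 1,000.

Lumora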